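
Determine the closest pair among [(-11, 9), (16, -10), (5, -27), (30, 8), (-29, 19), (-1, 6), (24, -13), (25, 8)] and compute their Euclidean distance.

Computing all pairwise distances among 8 points:

d((-11, 9), (16, -10)) = 33.0151
d((-11, 9), (5, -27)) = 39.3954
d((-11, 9), (30, 8)) = 41.0122
d((-11, 9), (-29, 19)) = 20.5913
d((-11, 9), (-1, 6)) = 10.4403
d((-11, 9), (24, -13)) = 41.3401
d((-11, 9), (25, 8)) = 36.0139
d((16, -10), (5, -27)) = 20.2485
d((16, -10), (30, 8)) = 22.8035
d((16, -10), (-29, 19)) = 53.535
d((16, -10), (-1, 6)) = 23.3452
d((16, -10), (24, -13)) = 8.544
d((16, -10), (25, 8)) = 20.1246
d((5, -27), (30, 8)) = 43.0116
d((5, -27), (-29, 19)) = 57.2014
d((5, -27), (-1, 6)) = 33.541
d((5, -27), (24, -13)) = 23.6008
d((5, -27), (25, 8)) = 40.3113
d((30, 8), (-29, 19)) = 60.0167
d((30, 8), (-1, 6)) = 31.0644
d((30, 8), (24, -13)) = 21.8403
d((30, 8), (25, 8)) = 5.0 <-- minimum
d((-29, 19), (-1, 6)) = 30.8707
d((-29, 19), (24, -13)) = 61.9112
d((-29, 19), (25, 8)) = 55.109
d((-1, 6), (24, -13)) = 31.4006
d((-1, 6), (25, 8)) = 26.0768
d((24, -13), (25, 8)) = 21.0238

Closest pair: (30, 8) and (25, 8) with distance 5.0

The closest pair is (30, 8) and (25, 8) with Euclidean distance 5.0. For 8 points, brute-force pairwise comparison is shown above. For large n, the divide-and-conquer algorithm (sort by x, recurse on halves, check the dividing strip) achieves O(n log n).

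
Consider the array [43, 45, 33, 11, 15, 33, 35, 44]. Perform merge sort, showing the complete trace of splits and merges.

Merge sort trace:

Split: [43, 45, 33, 11, 15, 33, 35, 44] -> [43, 45, 33, 11] and [15, 33, 35, 44]
  Split: [43, 45, 33, 11] -> [43, 45] and [33, 11]
    Split: [43, 45] -> [43] and [45]
    Merge: [43] + [45] -> [43, 45]
    Split: [33, 11] -> [33] and [11]
    Merge: [33] + [11] -> [11, 33]
  Merge: [43, 45] + [11, 33] -> [11, 33, 43, 45]
  Split: [15, 33, 35, 44] -> [15, 33] and [35, 44]
    Split: [15, 33] -> [15] and [33]
    Merge: [15] + [33] -> [15, 33]
    Split: [35, 44] -> [35] and [44]
    Merge: [35] + [44] -> [35, 44]
  Merge: [15, 33] + [35, 44] -> [15, 33, 35, 44]
Merge: [11, 33, 43, 45] + [15, 33, 35, 44] -> [11, 15, 33, 33, 35, 43, 44, 45]

Final sorted array: [11, 15, 33, 33, 35, 43, 44, 45]

The merge sort proceeds by recursively splitting the array and merging sorted halves.
After all merges, the sorted array is [11, 15, 33, 33, 35, 43, 44, 45].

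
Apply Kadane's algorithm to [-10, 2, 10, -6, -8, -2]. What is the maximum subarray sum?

Using Kadane's algorithm on [-10, 2, 10, -6, -8, -2]:

Scanning through the array:
Position 1 (value 2): max_ending_here = 2, max_so_far = 2
Position 2 (value 10): max_ending_here = 12, max_so_far = 12
Position 3 (value -6): max_ending_here = 6, max_so_far = 12
Position 4 (value -8): max_ending_here = -2, max_so_far = 12
Position 5 (value -2): max_ending_here = -2, max_so_far = 12

Maximum subarray: [2, 10]
Maximum sum: 12

The maximum subarray is [2, 10] with sum 12. This subarray runs from index 1 to index 2.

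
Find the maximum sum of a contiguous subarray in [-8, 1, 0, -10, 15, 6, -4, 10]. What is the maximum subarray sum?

Using Kadane's algorithm on [-8, 1, 0, -10, 15, 6, -4, 10]:

Scanning through the array:
Position 1 (value 1): max_ending_here = 1, max_so_far = 1
Position 2 (value 0): max_ending_here = 1, max_so_far = 1
Position 3 (value -10): max_ending_here = -9, max_so_far = 1
Position 4 (value 15): max_ending_here = 15, max_so_far = 15
Position 5 (value 6): max_ending_here = 21, max_so_far = 21
Position 6 (value -4): max_ending_here = 17, max_so_far = 21
Position 7 (value 10): max_ending_here = 27, max_so_far = 27

Maximum subarray: [15, 6, -4, 10]
Maximum sum: 27

The maximum subarray is [15, 6, -4, 10] with sum 27. This subarray runs from index 4 to index 7.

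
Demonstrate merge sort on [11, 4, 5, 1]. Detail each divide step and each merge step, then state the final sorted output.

Merge sort trace:

Split: [11, 4, 5, 1] -> [11, 4] and [5, 1]
  Split: [11, 4] -> [11] and [4]
  Merge: [11] + [4] -> [4, 11]
  Split: [5, 1] -> [5] and [1]
  Merge: [5] + [1] -> [1, 5]
Merge: [4, 11] + [1, 5] -> [1, 4, 5, 11]

Final sorted array: [1, 4, 5, 11]

The merge sort proceeds by recursively splitting the array and merging sorted halves.
After all merges, the sorted array is [1, 4, 5, 11].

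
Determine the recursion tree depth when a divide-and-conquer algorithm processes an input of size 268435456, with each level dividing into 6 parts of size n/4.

For divide and conquer with division factor 4:

Problem sizes at each level:
Level 0: 268435456
Level 1: 67108864
Level 2: 16777216
Level 3: 4194304
Level 4: 1048576
Level 5: 262144
Level 6: 65536
Level 7: 16384
Level 8: 4096
Level 9: 1024
Level 10: 256
Level 11: 64
Level 12: 16
Level 13: 4
Level 14: 1

The root is level 0 and the size-1 base case is level 14 (the tree spans levels 0 through 14, i.e. 15 levels counting the root), so the depth is the number of divisions: log_4(268435456) = 14

The recursion tree depth is log_4(268435456) = 14. At each level, the problem size is divided by 4, so it takes 14 divisions to reduce to a base case of size 1. The algorithm makes 6 recursive calls at each level.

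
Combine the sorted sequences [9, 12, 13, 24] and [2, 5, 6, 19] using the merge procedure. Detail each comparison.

Merging process:

Compare 9 vs 2: take 2 from right. Merged: [2]
Compare 9 vs 5: take 5 from right. Merged: [2, 5]
Compare 9 vs 6: take 6 from right. Merged: [2, 5, 6]
Compare 9 vs 19: take 9 from left. Merged: [2, 5, 6, 9]
Compare 12 vs 19: take 12 from left. Merged: [2, 5, 6, 9, 12]
Compare 13 vs 19: take 13 from left. Merged: [2, 5, 6, 9, 12, 13]
Compare 24 vs 19: take 19 from right. Merged: [2, 5, 6, 9, 12, 13, 19]
Append remaining from left: [24]. Merged: [2, 5, 6, 9, 12, 13, 19, 24]

Final merged array: [2, 5, 6, 9, 12, 13, 19, 24]
Total comparisons: 7

The merged array is [2, 5, 6, 9, 12, 13, 19, 24], requiring 7 comparisons. The merge step runs in O(n) time where n is the total number of elements.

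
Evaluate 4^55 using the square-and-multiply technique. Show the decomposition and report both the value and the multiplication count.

Computing 4^55 by squaring (build up from 4^1; each line after the first costs one multiplication):

4^1 = 4
4^2 = (4^1)^2 = 4^2 = 16
4^3 = 4 * 4^2 = 4 * 16 = 64
4^6 = (4^3)^2 = 64^2 = 4096
4^12 = (4^6)^2 = 4096^2 = 16777216
4^13 = 4 * 4^12 = 4 * 16777216 = 67108864
4^26 = (4^13)^2 = 67108864^2 = 4503599627370496
4^27 = 4 * 4^26 = 4 * 4503599627370496 = 18014398509481984
4^54 = (4^27)^2 = 18014398509481984^2 = 324518553658426726783156020576256
4^55 = 4 * 4^54 = 4 * 324518553658426726783156020576256 = 1298074214633706907132624082305024

Result: 1298074214633706907132624082305024
Multiplications needed: 9 (9 lines after 4^1)

4^55 = 1298074214633706907132624082305024. Using exponentiation by squaring, this requires 9 multiplications. The key idea: if the exponent is even, square the half-power; if odd, multiply by the base once.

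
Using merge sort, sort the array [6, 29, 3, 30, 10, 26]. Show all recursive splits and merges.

Merge sort trace:

Split: [6, 29, 3, 30, 10, 26] -> [6, 29, 3] and [30, 10, 26]
  Split: [6, 29, 3] -> [6] and [29, 3]
    Split: [29, 3] -> [29] and [3]
    Merge: [29] + [3] -> [3, 29]
  Merge: [6] + [3, 29] -> [3, 6, 29]
  Split: [30, 10, 26] -> [30] and [10, 26]
    Split: [10, 26] -> [10] and [26]
    Merge: [10] + [26] -> [10, 26]
  Merge: [30] + [10, 26] -> [10, 26, 30]
Merge: [3, 6, 29] + [10, 26, 30] -> [3, 6, 10, 26, 29, 30]

Final sorted array: [3, 6, 10, 26, 29, 30]

The merge sort proceeds by recursively splitting the array and merging sorted halves.
After all merges, the sorted array is [3, 6, 10, 26, 29, 30].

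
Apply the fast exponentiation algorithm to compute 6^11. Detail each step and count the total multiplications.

Computing 6^11 by squaring (build up from 6^1; each line after the first costs one multiplication):

6^1 = 6
6^2 = (6^1)^2 = 6^2 = 36
6^4 = (6^2)^2 = 36^2 = 1296
6^5 = 6 * 6^4 = 6 * 1296 = 7776
6^10 = (6^5)^2 = 7776^2 = 60466176
6^11 = 6 * 6^10 = 6 * 60466176 = 362797056

Result: 362797056
Multiplications needed: 5 (5 lines after 6^1)

6^11 = 362797056. Using exponentiation by squaring, this requires 5 multiplications. The key idea: if the exponent is even, square the half-power; if odd, multiply by the base once.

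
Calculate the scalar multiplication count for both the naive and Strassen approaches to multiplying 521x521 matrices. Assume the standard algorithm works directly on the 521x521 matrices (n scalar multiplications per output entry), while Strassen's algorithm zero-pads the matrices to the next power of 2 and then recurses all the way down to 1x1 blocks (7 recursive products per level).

Matrix multiplication for 521x521 matrices:

Strassen's algorithm requires power-of-2 dimensions. Pad 521x521 to 1024x1024 (next power of 2).

Standard algorithm: 521^3 = 141420761 multiplications
Strassen's algorithm: 7^(log2(1024)) = 7^10 = 282475249 multiplications
Difference: 141420761 - 282475249 = -141054488 (Strassen uses MORE here due to padding overhead — for small or just-over-power-of-2 n, padding can outweigh the per-level savings)

Standard: 141420761 multiplications (521^3). Strassen: 282475249 multiplications (7^10, after padding to 1024x1024). Strassen reduces 8 recursive multiplications to 7 at each level.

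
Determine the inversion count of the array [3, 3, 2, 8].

Finding inversions in [3, 3, 2, 8]:

(0, 2): arr[0]=3 > arr[2]=2
(1, 2): arr[1]=3 > arr[2]=2

Total inversions: 2

The array has 2 inversion(s): (0,2), (1,2). Each pair (i,j) satisfies i < j and arr[i] > arr[j].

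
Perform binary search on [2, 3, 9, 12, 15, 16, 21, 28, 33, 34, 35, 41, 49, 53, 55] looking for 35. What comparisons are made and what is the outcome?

Binary search for 35 in [2, 3, 9, 12, 15, 16, 21, 28, 33, 34, 35, 41, 49, 53, 55]:

lo=0, hi=14, mid=7, arr[mid]=28 -> 28 < 35, search right half
lo=8, hi=14, mid=11, arr[mid]=41 -> 41 > 35, search left half
lo=8, hi=10, mid=9, arr[mid]=34 -> 34 < 35, search right half
lo=10, hi=10, mid=10, arr[mid]=35 -> Found target at index 10!

Binary search finds 35 at index 10 after 4 comparisons. The search repeatedly halves the search space by comparing with the middle element.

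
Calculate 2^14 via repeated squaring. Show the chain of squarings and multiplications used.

Computing 2^14 by squaring (build up from 2^1; each line after the first costs one multiplication):

2^1 = 2
2^2 = (2^1)^2 = 2^2 = 4
2^3 = 2 * 2^2 = 2 * 4 = 8
2^6 = (2^3)^2 = 8^2 = 64
2^7 = 2 * 2^6 = 2 * 64 = 128
2^14 = (2^7)^2 = 128^2 = 16384

Result: 16384
Multiplications needed: 5 (5 lines after 2^1)

2^14 = 16384. Using exponentiation by squaring, this requires 5 multiplications. The key idea: if the exponent is even, square the half-power; if odd, multiply by the base once.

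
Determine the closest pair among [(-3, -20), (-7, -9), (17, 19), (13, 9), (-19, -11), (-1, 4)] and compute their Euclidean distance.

Computing all pairwise distances among 6 points:

d((-3, -20), (-7, -9)) = 11.7047
d((-3, -20), (17, 19)) = 43.8292
d((-3, -20), (13, 9)) = 33.121
d((-3, -20), (-19, -11)) = 18.3576
d((-3, -20), (-1, 4)) = 24.0832
d((-7, -9), (17, 19)) = 36.8782
d((-7, -9), (13, 9)) = 26.9072
d((-7, -9), (-19, -11)) = 12.1655
d((-7, -9), (-1, 4)) = 14.3178
d((17, 19), (13, 9)) = 10.7703 <-- minimum
d((17, 19), (-19, -11)) = 46.8615
d((17, 19), (-1, 4)) = 23.4307
d((13, 9), (-19, -11)) = 37.7359
d((13, 9), (-1, 4)) = 14.8661
d((-19, -11), (-1, 4)) = 23.4307

Closest pair: (17, 19) and (13, 9) with distance 10.7703

The closest pair is (17, 19) and (13, 9) with Euclidean distance 10.7703. For 6 points, brute-force pairwise comparison is shown above. For large n, the divide-and-conquer algorithm (sort by x, recurse on halves, check the dividing strip) achieves O(n log n).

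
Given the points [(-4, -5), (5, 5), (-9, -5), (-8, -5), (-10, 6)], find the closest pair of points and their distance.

Computing all pairwise distances among 5 points:

d((-4, -5), (5, 5)) = 13.4536
d((-4, -5), (-9, -5)) = 5.0
d((-4, -5), (-8, -5)) = 4.0
d((-4, -5), (-10, 6)) = 12.53
d((5, 5), (-9, -5)) = 17.2047
d((5, 5), (-8, -5)) = 16.4012
d((5, 5), (-10, 6)) = 15.0333
d((-9, -5), (-8, -5)) = 1.0 <-- minimum
d((-9, -5), (-10, 6)) = 11.0454
d((-8, -5), (-10, 6)) = 11.1803

Closest pair: (-9, -5) and (-8, -5) with distance 1.0

The closest pair is (-9, -5) and (-8, -5) with Euclidean distance 1.0. For 5 points, brute-force pairwise comparison is shown above. For large n, the divide-and-conquer algorithm (sort by x, recurse on halves, check the dividing strip) achieves O(n log n).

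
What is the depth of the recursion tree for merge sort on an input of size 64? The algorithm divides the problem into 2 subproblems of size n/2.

For divide and conquer with division factor 2:

Problem sizes at each level:
Level 0: 64
Level 1: 32
Level 2: 16
Level 3: 8
Level 4: 4
Level 5: 2
Level 6: 1

The root is level 0 and the size-1 base case is level 6 (the tree spans levels 0 through 6, i.e. 7 levels counting the root), so the depth is the number of divisions: log_2(64) = 6

The recursion tree depth is log_2(64) = 6. At each level, the problem size is divided by 2, so it takes 6 divisions to reduce to a base case of size 1. The algorithm makes 2 recursive calls at each level.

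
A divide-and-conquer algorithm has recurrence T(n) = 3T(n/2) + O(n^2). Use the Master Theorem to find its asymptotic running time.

Master Theorem for T(n) = 3T(n/2) + O(n^2):

a = 3, b = 2, c = 2
log_b(a) = log_2(3) = 1.5850

Case 3: c = 2 > log_2(3) = 1.5850
T(n) = O(n^2) = O(n^2)

For T(n) = 3T(n/2) + O(n^2): log_2(3) = 1.5850. This is Case 3 of the Master Theorem (c > log_b(a), work dominated by root), giving O(n^2).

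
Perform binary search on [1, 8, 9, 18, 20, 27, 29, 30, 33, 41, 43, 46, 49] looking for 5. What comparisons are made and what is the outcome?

Binary search for 5 in [1, 8, 9, 18, 20, 27, 29, 30, 33, 41, 43, 46, 49]:

lo=0, hi=12, mid=6, arr[mid]=29 -> 29 > 5, search left half
lo=0, hi=5, mid=2, arr[mid]=9 -> 9 > 5, search left half
lo=0, hi=1, mid=0, arr[mid]=1 -> 1 < 5, search right half
lo=1, hi=1, mid=1, arr[mid]=8 -> 8 > 5, search left half
lo=1 > hi=0, target 5 not found

Binary search determines that 5 is not in the array after 4 comparisons. The search space was exhausted without finding the target.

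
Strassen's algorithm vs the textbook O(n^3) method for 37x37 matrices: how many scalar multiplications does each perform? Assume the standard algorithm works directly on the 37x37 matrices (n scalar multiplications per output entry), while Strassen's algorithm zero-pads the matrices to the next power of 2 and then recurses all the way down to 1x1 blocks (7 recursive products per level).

Matrix multiplication for 37x37 matrices:

Strassen's algorithm requires power-of-2 dimensions. Pad 37x37 to 64x64 (next power of 2).

Standard algorithm: 37^3 = 50653 multiplications
Strassen's algorithm: 7^(log2(64)) = 7^6 = 117649 multiplications
Difference: 50653 - 117649 = -66996 (Strassen uses MORE here due to padding overhead — for small or just-over-power-of-2 n, padding can outweigh the per-level savings)

Standard: 50653 multiplications (37^3). Strassen: 117649 multiplications (7^6, after padding to 64x64). Strassen reduces 8 recursive multiplications to 7 at each level.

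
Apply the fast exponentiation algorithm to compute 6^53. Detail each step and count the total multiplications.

Computing 6^53 by squaring (build up from 6^1; each line after the first costs one multiplication):

6^1 = 6
6^2 = (6^1)^2 = 6^2 = 36
6^3 = 6 * 6^2 = 6 * 36 = 216
6^6 = (6^3)^2 = 216^2 = 46656
6^12 = (6^6)^2 = 46656^2 = 2176782336
6^13 = 6 * 6^12 = 6 * 2176782336 = 13060694016
6^26 = (6^13)^2 = 13060694016^2 = 170581728179578208256
6^52 = (6^26)^2 = 170581728179578208256^2 = 29098125988731506183153025616435306561536
6^53 = 6 * 6^52 = 6 * 29098125988731506183153025616435306561536 = 174588755932389037098918153698611839369216

Result: 174588755932389037098918153698611839369216
Multiplications needed: 8 (8 lines after 6^1)

6^53 = 174588755932389037098918153698611839369216. Using exponentiation by squaring, this requires 8 multiplications. The key idea: if the exponent is even, square the half-power; if odd, multiply by the base once.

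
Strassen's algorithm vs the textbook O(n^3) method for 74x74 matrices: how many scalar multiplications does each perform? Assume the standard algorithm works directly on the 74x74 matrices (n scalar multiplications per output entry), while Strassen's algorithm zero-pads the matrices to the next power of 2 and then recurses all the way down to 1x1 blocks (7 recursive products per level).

Matrix multiplication for 74x74 matrices:

Strassen's algorithm requires power-of-2 dimensions. Pad 74x74 to 128x128 (next power of 2).

Standard algorithm: 74^3 = 405224 multiplications
Strassen's algorithm: 7^(log2(128)) = 7^7 = 823543 multiplications
Difference: 405224 - 823543 = -418319 (Strassen uses MORE here due to padding overhead — for small or just-over-power-of-2 n, padding can outweigh the per-level savings)

Standard: 405224 multiplications (74^3). Strassen: 823543 multiplications (7^7, after padding to 128x128). Strassen reduces 8 recursive multiplications to 7 at each level.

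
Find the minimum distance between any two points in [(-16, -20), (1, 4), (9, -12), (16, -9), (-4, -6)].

Computing all pairwise distances among 5 points:

d((-16, -20), (1, 4)) = 29.4109
d((-16, -20), (9, -12)) = 26.2488
d((-16, -20), (16, -9)) = 33.8378
d((-16, -20), (-4, -6)) = 18.4391
d((1, 4), (9, -12)) = 17.8885
d((1, 4), (16, -9)) = 19.8494
d((1, 4), (-4, -6)) = 11.1803
d((9, -12), (16, -9)) = 7.6158 <-- minimum
d((9, -12), (-4, -6)) = 14.3178
d((16, -9), (-4, -6)) = 20.2237

Closest pair: (9, -12) and (16, -9) with distance 7.6158

The closest pair is (9, -12) and (16, -9) with Euclidean distance 7.6158. For 5 points, brute-force pairwise comparison is shown above. For large n, the divide-and-conquer algorithm (sort by x, recurse on halves, check the dividing strip) achieves O(n log n).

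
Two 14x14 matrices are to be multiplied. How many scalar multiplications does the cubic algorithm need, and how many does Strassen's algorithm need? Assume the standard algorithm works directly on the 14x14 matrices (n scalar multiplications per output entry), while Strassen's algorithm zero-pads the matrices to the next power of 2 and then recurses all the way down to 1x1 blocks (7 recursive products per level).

Matrix multiplication for 14x14 matrices:

Strassen's algorithm requires power-of-2 dimensions. Pad 14x14 to 16x16 (next power of 2).

Standard algorithm: 14^3 = 2744 multiplications
Strassen's algorithm: 7^(log2(16)) = 7^4 = 2401 multiplications
Savings: 2744 - 2401 = 343 multiplications

Standard: 2744 multiplications (14^3). Strassen: 2401 multiplications (7^4, after padding to 16x16). Strassen reduces 8 recursive multiplications to 7 at each level.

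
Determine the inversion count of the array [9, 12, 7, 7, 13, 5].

Finding inversions in [9, 12, 7, 7, 13, 5]:

(0, 2): arr[0]=9 > arr[2]=7
(0, 3): arr[0]=9 > arr[3]=7
(0, 5): arr[0]=9 > arr[5]=5
(1, 2): arr[1]=12 > arr[2]=7
(1, 3): arr[1]=12 > arr[3]=7
(1, 5): arr[1]=12 > arr[5]=5
(2, 5): arr[2]=7 > arr[5]=5
(3, 5): arr[3]=7 > arr[5]=5
(4, 5): arr[4]=13 > arr[5]=5

Total inversions: 9

The array has 9 inversion(s): (0,2), (0,3), (0,5), (1,2), (1,3), (1,5), (2,5), (3,5), (4,5). Each pair (i,j) satisfies i < j and arr[i] > arr[j].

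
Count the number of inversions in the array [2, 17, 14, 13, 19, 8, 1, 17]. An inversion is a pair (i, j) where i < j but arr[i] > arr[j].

Finding inversions in [2, 17, 14, 13, 19, 8, 1, 17]:

(0, 6): arr[0]=2 > arr[6]=1
(1, 2): arr[1]=17 > arr[2]=14
(1, 3): arr[1]=17 > arr[3]=13
(1, 5): arr[1]=17 > arr[5]=8
(1, 6): arr[1]=17 > arr[6]=1
(2, 3): arr[2]=14 > arr[3]=13
(2, 5): arr[2]=14 > arr[5]=8
(2, 6): arr[2]=14 > arr[6]=1
(3, 5): arr[3]=13 > arr[5]=8
(3, 6): arr[3]=13 > arr[6]=1
(4, 5): arr[4]=19 > arr[5]=8
(4, 6): arr[4]=19 > arr[6]=1
(4, 7): arr[4]=19 > arr[7]=17
(5, 6): arr[5]=8 > arr[6]=1

Total inversions: 14

The array has 14 inversion(s): (0,6), (1,2), (1,3), (1,5), (1,6), (2,3), (2,5), (2,6), (3,5), (3,6), (4,5), (4,6), (4,7), (5,6). Each pair (i,j) satisfies i < j and arr[i] > arr[j].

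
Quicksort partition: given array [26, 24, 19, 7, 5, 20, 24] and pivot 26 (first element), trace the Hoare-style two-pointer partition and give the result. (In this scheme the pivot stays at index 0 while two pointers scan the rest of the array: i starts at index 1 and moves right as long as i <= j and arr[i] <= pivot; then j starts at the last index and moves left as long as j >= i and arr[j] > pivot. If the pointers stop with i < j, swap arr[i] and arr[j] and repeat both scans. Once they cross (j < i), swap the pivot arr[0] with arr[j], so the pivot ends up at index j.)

Hoare-style two-pointer partition with pivot = 26:

Initial array: [26, 24, 19, 7, 5, 20, 24]

Pointers start at i = 1, j = 6.
i ends at 7, j ends at 6: the pointers have crossed (j < i), so scanning stops.

Swap pivot arr[0] with arr[6] to place pivot at position 6: [24, 24, 19, 7, 5, 20, 26]
Pivot position: 6

After partitioning with pivot 26, the array becomes [24, 24, 19, 7, 5, 20, 26]. The pivot is placed at index 6. All elements to the left of the pivot are <= 26, and all elements to the right are > 26.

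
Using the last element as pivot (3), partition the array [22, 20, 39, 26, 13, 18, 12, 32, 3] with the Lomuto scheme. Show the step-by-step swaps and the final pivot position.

Lomuto partition with pivot = 3:

Initial array: [22, 20, 39, 26, 13, 18, 12, 32, 3]

arr[0]=22 > 3: no swap
arr[1]=20 > 3: no swap
arr[2]=39 > 3: no swap
arr[3]=26 > 3: no swap
arr[4]=13 > 3: no swap
arr[5]=18 > 3: no swap
arr[6]=12 > 3: no swap
arr[7]=32 > 3: no swap

Place pivot at position 0: [3, 20, 39, 26, 13, 18, 12, 32, 22]
Pivot position: 0

After partitioning with pivot 3, the array becomes [3, 20, 39, 26, 13, 18, 12, 32, 22]. The pivot is placed at index 0. All elements to the left of the pivot are <= 3, and all elements to the right are > 3.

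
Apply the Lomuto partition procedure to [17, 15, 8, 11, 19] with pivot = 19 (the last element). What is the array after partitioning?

Lomuto partition with pivot = 19:

Initial array: [17, 15, 8, 11, 19]

arr[0]=17 <= 19: swap with position 0, array becomes [17, 15, 8, 11, 19]
arr[1]=15 <= 19: swap with position 1, array becomes [17, 15, 8, 11, 19]
arr[2]=8 <= 19: swap with position 2, array becomes [17, 15, 8, 11, 19]
arr[3]=11 <= 19: swap with position 3, array becomes [17, 15, 8, 11, 19]

Place pivot at position 4: [17, 15, 8, 11, 19]
Pivot position: 4

After partitioning with pivot 19, the array becomes [17, 15, 8, 11, 19]. The pivot is placed at index 4. All elements to the left of the pivot are <= 19, and all elements to the right are > 19.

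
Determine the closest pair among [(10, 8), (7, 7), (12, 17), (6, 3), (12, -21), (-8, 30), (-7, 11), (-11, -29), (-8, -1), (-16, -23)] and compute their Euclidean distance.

Computing all pairwise distances among 10 points:

d((10, 8), (7, 7)) = 3.1623 <-- minimum
d((10, 8), (12, 17)) = 9.2195
d((10, 8), (6, 3)) = 6.4031
d((10, 8), (12, -21)) = 29.0689
d((10, 8), (-8, 30)) = 28.4253
d((10, 8), (-7, 11)) = 17.2627
d((10, 8), (-11, -29)) = 42.5441
d((10, 8), (-8, -1)) = 20.1246
d((10, 8), (-16, -23)) = 40.4599
d((7, 7), (12, 17)) = 11.1803
d((7, 7), (6, 3)) = 4.1231
d((7, 7), (12, -21)) = 28.4429
d((7, 7), (-8, 30)) = 27.4591
d((7, 7), (-7, 11)) = 14.5602
d((7, 7), (-11, -29)) = 40.2492
d((7, 7), (-8, -1)) = 17.0
d((7, 7), (-16, -23)) = 37.8021
d((12, 17), (6, 3)) = 15.2315
d((12, 17), (12, -21)) = 38.0
d((12, 17), (-8, 30)) = 23.8537
d((12, 17), (-7, 11)) = 19.9249
d((12, 17), (-11, -29)) = 51.4296
d((12, 17), (-8, -1)) = 26.9072
d((12, 17), (-16, -23)) = 48.8262
d((6, 3), (12, -21)) = 24.7386
d((6, 3), (-8, 30)) = 30.4138
d((6, 3), (-7, 11)) = 15.2643
d((6, 3), (-11, -29)) = 36.2353
d((6, 3), (-8, -1)) = 14.5602
d((6, 3), (-16, -23)) = 34.0588
d((12, -21), (-8, 30)) = 54.7814
d((12, -21), (-7, 11)) = 37.2156
d((12, -21), (-11, -29)) = 24.3516
d((12, -21), (-8, -1)) = 28.2843
d((12, -21), (-16, -23)) = 28.0713
d((-8, 30), (-7, 11)) = 19.0263
d((-8, 30), (-11, -29)) = 59.0762
d((-8, 30), (-8, -1)) = 31.0
d((-8, 30), (-16, -23)) = 53.6004
d((-7, 11), (-11, -29)) = 40.1995
d((-7, 11), (-8, -1)) = 12.0416
d((-7, 11), (-16, -23)) = 35.171
d((-11, -29), (-8, -1)) = 28.1603
d((-11, -29), (-16, -23)) = 7.8102
d((-8, -1), (-16, -23)) = 23.4094

Closest pair: (10, 8) and (7, 7) with distance 3.1623

The closest pair is (10, 8) and (7, 7) with Euclidean distance 3.1623. For 10 points, brute-force pairwise comparison is shown above. For large n, the divide-and-conquer algorithm (sort by x, recurse on halves, check the dividing strip) achieves O(n log n).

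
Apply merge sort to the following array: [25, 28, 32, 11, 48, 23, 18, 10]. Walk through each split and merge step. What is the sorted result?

Merge sort trace:

Split: [25, 28, 32, 11, 48, 23, 18, 10] -> [25, 28, 32, 11] and [48, 23, 18, 10]
  Split: [25, 28, 32, 11] -> [25, 28] and [32, 11]
    Split: [25, 28] -> [25] and [28]
    Merge: [25] + [28] -> [25, 28]
    Split: [32, 11] -> [32] and [11]
    Merge: [32] + [11] -> [11, 32]
  Merge: [25, 28] + [11, 32] -> [11, 25, 28, 32]
  Split: [48, 23, 18, 10] -> [48, 23] and [18, 10]
    Split: [48, 23] -> [48] and [23]
    Merge: [48] + [23] -> [23, 48]
    Split: [18, 10] -> [18] and [10]
    Merge: [18] + [10] -> [10, 18]
  Merge: [23, 48] + [10, 18] -> [10, 18, 23, 48]
Merge: [11, 25, 28, 32] + [10, 18, 23, 48] -> [10, 11, 18, 23, 25, 28, 32, 48]

Final sorted array: [10, 11, 18, 23, 25, 28, 32, 48]

The merge sort proceeds by recursively splitting the array and merging sorted halves.
After all merges, the sorted array is [10, 11, 18, 23, 25, 28, 32, 48].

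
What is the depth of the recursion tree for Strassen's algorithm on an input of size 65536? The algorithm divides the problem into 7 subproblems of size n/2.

For divide and conquer with division factor 2:

Problem sizes at each level:
Level 0: 65536
Level 1: 32768
Level 2: 16384
Level 3: 8192
Level 4: 4096
Level 5: 2048
Level 6: 1024
Level 7: 512
Level 8: 256
Level 9: 128
Level 10: 64
Level 11: 32
Level 12: 16
Level 13: 8
Level 14: 4
Level 15: 2
Level 16: 1

The root is level 0 and the size-1 base case is level 16 (the tree spans levels 0 through 16, i.e. 17 levels counting the root), so the depth is the number of divisions: log_2(65536) = 16

The recursion tree depth is log_2(65536) = 16. At each level, the problem size is divided by 2, so it takes 16 divisions to reduce to a base case of size 1. The algorithm makes 7 recursive calls at each level.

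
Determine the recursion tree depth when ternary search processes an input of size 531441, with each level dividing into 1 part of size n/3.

For divide and conquer with division factor 3:

Problem sizes at each level:
Level 0: 531441
Level 1: 177147
Level 2: 59049
Level 3: 19683
Level 4: 6561
Level 5: 2187
Level 6: 729
Level 7: 243
Level 8: 81
Level 9: 27
Level 10: 9
Level 11: 3
Level 12: 1

The root is level 0 and the size-1 base case is level 12 (the tree spans levels 0 through 12, i.e. 13 levels counting the root), so the depth is the number of divisions: log_3(531441) = 12

The recursion tree depth is log_3(531441) = 12. At each level, the problem size is divided by 3, so it takes 12 divisions to reduce to a base case of size 1. The algorithm makes 1 recursive call at each level.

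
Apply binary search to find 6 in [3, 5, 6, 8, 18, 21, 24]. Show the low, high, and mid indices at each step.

Binary search for 6 in [3, 5, 6, 8, 18, 21, 24]:

lo=0, hi=6, mid=3, arr[mid]=8 -> 8 > 6, search left half
lo=0, hi=2, mid=1, arr[mid]=5 -> 5 < 6, search right half
lo=2, hi=2, mid=2, arr[mid]=6 -> Found target at index 2!

Binary search finds 6 at index 2 after 3 comparisons. The search repeatedly halves the search space by comparing with the middle element.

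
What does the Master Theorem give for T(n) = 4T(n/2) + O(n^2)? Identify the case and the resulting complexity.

Master Theorem for T(n) = 4T(n/2) + O(n^2):

a = 4, b = 2, c = 2
log_b(a) = log_2(4) = 2.0000

Case 2: c = 2 = log_2(4) = 2.0000
T(n) = O(n^2 log n) = O(n^2 log n)

For T(n) = 4T(n/2) + O(n^2): log_2(4) = 2.0000. This is Case 2 of the Master Theorem (c = log_b(a), equal work at all levels), giving O(n^2 log n).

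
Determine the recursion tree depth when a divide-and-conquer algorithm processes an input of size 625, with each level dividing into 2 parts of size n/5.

For divide and conquer with division factor 5:

Problem sizes at each level:
Level 0: 625
Level 1: 125
Level 2: 25
Level 3: 5
Level 4: 1

The root is level 0 and the size-1 base case is level 4 (the tree spans levels 0 through 4, i.e. 5 levels counting the root), so the depth is the number of divisions: log_5(625) = 4

The recursion tree depth is log_5(625) = 4. At each level, the problem size is divided by 5, so it takes 4 divisions to reduce to a base case of size 1. The algorithm makes 2 recursive calls at each level.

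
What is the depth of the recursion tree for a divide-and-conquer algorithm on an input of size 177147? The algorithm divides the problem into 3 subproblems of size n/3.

For divide and conquer with division factor 3:

Problem sizes at each level:
Level 0: 177147
Level 1: 59049
Level 2: 19683
Level 3: 6561
Level 4: 2187
Level 5: 729
Level 6: 243
Level 7: 81
Level 8: 27
Level 9: 9
Level 10: 3
Level 11: 1

The root is level 0 and the size-1 base case is level 11 (the tree spans levels 0 through 11, i.e. 12 levels counting the root), so the depth is the number of divisions: log_3(177147) = 11

The recursion tree depth is log_3(177147) = 11. At each level, the problem size is divided by 3, so it takes 11 divisions to reduce to a base case of size 1. The algorithm makes 3 recursive calls at each level.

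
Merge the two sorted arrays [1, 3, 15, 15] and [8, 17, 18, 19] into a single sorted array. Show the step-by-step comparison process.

Merging process:

Compare 1 vs 8: take 1 from left. Merged: [1]
Compare 3 vs 8: take 3 from left. Merged: [1, 3]
Compare 15 vs 8: take 8 from right. Merged: [1, 3, 8]
Compare 15 vs 17: take 15 from left. Merged: [1, 3, 8, 15]
Compare 15 vs 17: take 15 from left. Merged: [1, 3, 8, 15, 15]
Append remaining from right: [17, 18, 19]. Merged: [1, 3, 8, 15, 15, 17, 18, 19]

Final merged array: [1, 3, 8, 15, 15, 17, 18, 19]
Total comparisons: 5

The merged array is [1, 3, 8, 15, 15, 17, 18, 19], requiring 5 comparisons. The merge step runs in O(n) time where n is the total number of elements.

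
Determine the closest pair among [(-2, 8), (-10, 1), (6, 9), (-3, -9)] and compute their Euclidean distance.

Computing all pairwise distances among 4 points:

d((-2, 8), (-10, 1)) = 10.6301
d((-2, 8), (6, 9)) = 8.0623 <-- minimum
d((-2, 8), (-3, -9)) = 17.0294
d((-10, 1), (6, 9)) = 17.8885
d((-10, 1), (-3, -9)) = 12.2066
d((6, 9), (-3, -9)) = 20.1246

Closest pair: (-2, 8) and (6, 9) with distance 8.0623

The closest pair is (-2, 8) and (6, 9) with Euclidean distance 8.0623. For 4 points, brute-force pairwise comparison is shown above. For large n, the divide-and-conquer algorithm (sort by x, recurse on halves, check the dividing strip) achieves O(n log n).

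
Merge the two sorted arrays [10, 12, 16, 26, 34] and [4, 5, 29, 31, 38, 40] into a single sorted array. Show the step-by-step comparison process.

Merging process:

Compare 10 vs 4: take 4 from right. Merged: [4]
Compare 10 vs 5: take 5 from right. Merged: [4, 5]
Compare 10 vs 29: take 10 from left. Merged: [4, 5, 10]
Compare 12 vs 29: take 12 from left. Merged: [4, 5, 10, 12]
Compare 16 vs 29: take 16 from left. Merged: [4, 5, 10, 12, 16]
Compare 26 vs 29: take 26 from left. Merged: [4, 5, 10, 12, 16, 26]
Compare 34 vs 29: take 29 from right. Merged: [4, 5, 10, 12, 16, 26, 29]
Compare 34 vs 31: take 31 from right. Merged: [4, 5, 10, 12, 16, 26, 29, 31]
Compare 34 vs 38: take 34 from left. Merged: [4, 5, 10, 12, 16, 26, 29, 31, 34]
Append remaining from right: [38, 40]. Merged: [4, 5, 10, 12, 16, 26, 29, 31, 34, 38, 40]

Final merged array: [4, 5, 10, 12, 16, 26, 29, 31, 34, 38, 40]
Total comparisons: 9

The merged array is [4, 5, 10, 12, 16, 26, 29, 31, 34, 38, 40], requiring 9 comparisons. The merge step runs in O(n) time where n is the total number of elements.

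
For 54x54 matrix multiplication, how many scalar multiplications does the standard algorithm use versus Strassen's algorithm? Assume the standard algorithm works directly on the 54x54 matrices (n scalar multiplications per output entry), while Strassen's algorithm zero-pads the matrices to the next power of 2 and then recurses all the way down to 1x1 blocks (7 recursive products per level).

Matrix multiplication for 54x54 matrices:

Strassen's algorithm requires power-of-2 dimensions. Pad 54x54 to 64x64 (next power of 2).

Standard algorithm: 54^3 = 157464 multiplications
Strassen's algorithm: 7^(log2(64)) = 7^6 = 117649 multiplications
Savings: 157464 - 117649 = 39815 multiplications

Standard: 157464 multiplications (54^3). Strassen: 117649 multiplications (7^6, after padding to 64x64). Strassen reduces 8 recursive multiplications to 7 at each level.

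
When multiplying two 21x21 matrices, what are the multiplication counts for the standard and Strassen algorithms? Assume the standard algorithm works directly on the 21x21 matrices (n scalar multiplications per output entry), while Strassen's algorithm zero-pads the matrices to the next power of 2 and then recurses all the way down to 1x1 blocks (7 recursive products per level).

Matrix multiplication for 21x21 matrices:

Strassen's algorithm requires power-of-2 dimensions. Pad 21x21 to 32x32 (next power of 2).

Standard algorithm: 21^3 = 9261 multiplications
Strassen's algorithm: 7^(log2(32)) = 7^5 = 16807 multiplications
Difference: 9261 - 16807 = -7546 (Strassen uses MORE here due to padding overhead — for small or just-over-power-of-2 n, padding can outweigh the per-level savings)

Standard: 9261 multiplications (21^3). Strassen: 16807 multiplications (7^5, after padding to 32x32). Strassen reduces 8 recursive multiplications to 7 at each level.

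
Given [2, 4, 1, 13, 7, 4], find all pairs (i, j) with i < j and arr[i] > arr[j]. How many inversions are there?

Finding inversions in [2, 4, 1, 13, 7, 4]:

(0, 2): arr[0]=2 > arr[2]=1
(1, 2): arr[1]=4 > arr[2]=1
(3, 4): arr[3]=13 > arr[4]=7
(3, 5): arr[3]=13 > arr[5]=4
(4, 5): arr[4]=7 > arr[5]=4

Total inversions: 5

The array has 5 inversion(s): (0,2), (1,2), (3,4), (3,5), (4,5). Each pair (i,j) satisfies i < j and arr[i] > arr[j].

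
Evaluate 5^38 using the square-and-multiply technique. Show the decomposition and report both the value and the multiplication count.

Computing 5^38 by squaring (build up from 5^1; each line after the first costs one multiplication):

5^1 = 5
5^2 = (5^1)^2 = 5^2 = 25
5^4 = (5^2)^2 = 25^2 = 625
5^8 = (5^4)^2 = 625^2 = 390625
5^9 = 5 * 5^8 = 5 * 390625 = 1953125
5^18 = (5^9)^2 = 1953125^2 = 3814697265625
5^19 = 5 * 5^18 = 5 * 3814697265625 = 19073486328125
5^38 = (5^19)^2 = 19073486328125^2 = 363797880709171295166015625

Result: 363797880709171295166015625
Multiplications needed: 7 (7 lines after 5^1)

5^38 = 363797880709171295166015625. Using exponentiation by squaring, this requires 7 multiplications. The key idea: if the exponent is even, square the half-power; if odd, multiply by the base once.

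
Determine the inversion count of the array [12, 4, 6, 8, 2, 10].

Finding inversions in [12, 4, 6, 8, 2, 10]:

(0, 1): arr[0]=12 > arr[1]=4
(0, 2): arr[0]=12 > arr[2]=6
(0, 3): arr[0]=12 > arr[3]=8
(0, 4): arr[0]=12 > arr[4]=2
(0, 5): arr[0]=12 > arr[5]=10
(1, 4): arr[1]=4 > arr[4]=2
(2, 4): arr[2]=6 > arr[4]=2
(3, 4): arr[3]=8 > arr[4]=2

Total inversions: 8

The array has 8 inversion(s): (0,1), (0,2), (0,3), (0,4), (0,5), (1,4), (2,4), (3,4). Each pair (i,j) satisfies i < j and arr[i] > arr[j].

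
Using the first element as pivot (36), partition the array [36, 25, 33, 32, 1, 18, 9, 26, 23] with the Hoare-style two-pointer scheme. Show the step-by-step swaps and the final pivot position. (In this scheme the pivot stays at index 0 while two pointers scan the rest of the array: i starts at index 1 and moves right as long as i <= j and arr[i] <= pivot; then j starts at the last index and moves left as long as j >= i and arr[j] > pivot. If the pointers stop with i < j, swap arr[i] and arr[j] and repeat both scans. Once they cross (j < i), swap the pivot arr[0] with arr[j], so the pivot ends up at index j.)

Hoare-style two-pointer partition with pivot = 36:

Initial array: [36, 25, 33, 32, 1, 18, 9, 26, 23]

Pointers start at i = 1, j = 8.
i ends at 9, j ends at 8: the pointers have crossed (j < i), so scanning stops.

Swap pivot arr[0] with arr[8] to place pivot at position 8: [23, 25, 33, 32, 1, 18, 9, 26, 36]
Pivot position: 8

After partitioning with pivot 36, the array becomes [23, 25, 33, 32, 1, 18, 9, 26, 36]. The pivot is placed at index 8. All elements to the left of the pivot are <= 36, and all elements to the right are > 36.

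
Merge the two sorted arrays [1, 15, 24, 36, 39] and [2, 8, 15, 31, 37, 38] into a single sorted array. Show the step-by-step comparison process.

Merging process:

Compare 1 vs 2: take 1 from left. Merged: [1]
Compare 15 vs 2: take 2 from right. Merged: [1, 2]
Compare 15 vs 8: take 8 from right. Merged: [1, 2, 8]
Compare 15 vs 15: take 15 from left. Merged: [1, 2, 8, 15]
Compare 24 vs 15: take 15 from right. Merged: [1, 2, 8, 15, 15]
Compare 24 vs 31: take 24 from left. Merged: [1, 2, 8, 15, 15, 24]
Compare 36 vs 31: take 31 from right. Merged: [1, 2, 8, 15, 15, 24, 31]
Compare 36 vs 37: take 36 from left. Merged: [1, 2, 8, 15, 15, 24, 31, 36]
Compare 39 vs 37: take 37 from right. Merged: [1, 2, 8, 15, 15, 24, 31, 36, 37]
Compare 39 vs 38: take 38 from right. Merged: [1, 2, 8, 15, 15, 24, 31, 36, 37, 38]
Append remaining from left: [39]. Merged: [1, 2, 8, 15, 15, 24, 31, 36, 37, 38, 39]

Final merged array: [1, 2, 8, 15, 15, 24, 31, 36, 37, 38, 39]
Total comparisons: 10

The merged array is [1, 2, 8, 15, 15, 24, 31, 36, 37, 38, 39], requiring 10 comparisons. The merge step runs in O(n) time where n is the total number of elements.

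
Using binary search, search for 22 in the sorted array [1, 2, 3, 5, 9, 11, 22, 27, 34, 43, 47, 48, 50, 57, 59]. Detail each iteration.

Binary search for 22 in [1, 2, 3, 5, 9, 11, 22, 27, 34, 43, 47, 48, 50, 57, 59]:

lo=0, hi=14, mid=7, arr[mid]=27 -> 27 > 22, search left half
lo=0, hi=6, mid=3, arr[mid]=5 -> 5 < 22, search right half
lo=4, hi=6, mid=5, arr[mid]=11 -> 11 < 22, search right half
lo=6, hi=6, mid=6, arr[mid]=22 -> Found target at index 6!

Binary search finds 22 at index 6 after 4 comparisons. The search repeatedly halves the search space by comparing with the middle element.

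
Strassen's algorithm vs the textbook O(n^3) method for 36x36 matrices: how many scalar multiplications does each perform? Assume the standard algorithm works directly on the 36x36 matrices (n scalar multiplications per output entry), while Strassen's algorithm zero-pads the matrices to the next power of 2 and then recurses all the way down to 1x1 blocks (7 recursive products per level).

Matrix multiplication for 36x36 matrices:

Strassen's algorithm requires power-of-2 dimensions. Pad 36x36 to 64x64 (next power of 2).

Standard algorithm: 36^3 = 46656 multiplications
Strassen's algorithm: 7^(log2(64)) = 7^6 = 117649 multiplications
Difference: 46656 - 117649 = -70993 (Strassen uses MORE here due to padding overhead — for small or just-over-power-of-2 n, padding can outweigh the per-level savings)

Standard: 46656 multiplications (36^3). Strassen: 117649 multiplications (7^6, after padding to 64x64). Strassen reduces 8 recursive multiplications to 7 at each level.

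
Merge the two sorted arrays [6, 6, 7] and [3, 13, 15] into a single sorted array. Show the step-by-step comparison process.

Merging process:

Compare 6 vs 3: take 3 from right. Merged: [3]
Compare 6 vs 13: take 6 from left. Merged: [3, 6]
Compare 6 vs 13: take 6 from left. Merged: [3, 6, 6]
Compare 7 vs 13: take 7 from left. Merged: [3, 6, 6, 7]
Append remaining from right: [13, 15]. Merged: [3, 6, 6, 7, 13, 15]

Final merged array: [3, 6, 6, 7, 13, 15]
Total comparisons: 4

The merged array is [3, 6, 6, 7, 13, 15], requiring 4 comparisons. The merge step runs in O(n) time where n is the total number of elements.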